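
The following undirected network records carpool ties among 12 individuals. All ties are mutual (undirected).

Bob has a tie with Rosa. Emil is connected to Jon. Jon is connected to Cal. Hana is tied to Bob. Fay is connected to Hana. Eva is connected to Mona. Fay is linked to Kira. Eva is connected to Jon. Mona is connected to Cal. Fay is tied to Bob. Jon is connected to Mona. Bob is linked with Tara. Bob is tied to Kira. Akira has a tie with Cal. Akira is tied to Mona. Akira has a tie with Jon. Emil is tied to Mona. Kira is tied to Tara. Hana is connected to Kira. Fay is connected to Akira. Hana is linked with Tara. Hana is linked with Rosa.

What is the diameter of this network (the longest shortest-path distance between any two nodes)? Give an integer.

Eccentricity of each node (its greatest distance to any other): Akira:3, Bob:4, Cal:4, Emil:5, Eva:5, Fay:3, Hana:4, Jon:4, Kira:4, Mona:4, Rosa:5, Tara:5.
The maximum eccentricity is 5, realized for instance by the pair Rosa–Eva via Rosa – Hana – Fay – Akira – Mona – Eva. So the diameter is 5.

5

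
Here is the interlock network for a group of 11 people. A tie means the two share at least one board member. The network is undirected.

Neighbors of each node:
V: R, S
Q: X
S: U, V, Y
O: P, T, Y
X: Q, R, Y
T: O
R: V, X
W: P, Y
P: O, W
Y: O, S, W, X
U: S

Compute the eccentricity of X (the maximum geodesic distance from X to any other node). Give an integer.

3

Distances from X: O:2, P:3, Q:1, R:1, S:2, T:3, U:3, V:2, W:2, Y:1.
The largest is 3 (to T, P, and U), so the eccentricity of X is 3.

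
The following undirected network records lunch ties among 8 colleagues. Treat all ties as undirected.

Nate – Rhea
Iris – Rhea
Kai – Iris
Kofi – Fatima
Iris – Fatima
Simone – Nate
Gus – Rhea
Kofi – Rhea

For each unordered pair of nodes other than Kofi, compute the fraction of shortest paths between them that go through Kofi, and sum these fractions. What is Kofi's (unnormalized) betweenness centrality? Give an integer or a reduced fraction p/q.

Pairs whose geodesics pass through Kofi — Rhea–Fatima: 1/2; Gus–Fatima: 1/2; Simone–Fatima: 1/2; Fatima–Nate: 1/2.
All other pairs contribute 0.
Summing the contributions gives betweenness(Kofi) = 2.

2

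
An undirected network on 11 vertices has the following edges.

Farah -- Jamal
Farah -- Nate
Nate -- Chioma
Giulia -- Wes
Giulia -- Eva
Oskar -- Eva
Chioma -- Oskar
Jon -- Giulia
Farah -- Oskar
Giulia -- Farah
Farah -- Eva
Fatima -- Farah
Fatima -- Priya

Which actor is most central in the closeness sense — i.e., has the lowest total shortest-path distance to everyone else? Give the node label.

Farah

Farness (sum of distances to all others) for each node — Chioma:27, Eva:18, Farah:14, Fatima:21, Giulia:18, Jamal:23, Jon:27, Nate:21, Oskar:20, Priya:30, Wes:27.
The smallest farness is 14, for Farah, so Farah has the highest closeness.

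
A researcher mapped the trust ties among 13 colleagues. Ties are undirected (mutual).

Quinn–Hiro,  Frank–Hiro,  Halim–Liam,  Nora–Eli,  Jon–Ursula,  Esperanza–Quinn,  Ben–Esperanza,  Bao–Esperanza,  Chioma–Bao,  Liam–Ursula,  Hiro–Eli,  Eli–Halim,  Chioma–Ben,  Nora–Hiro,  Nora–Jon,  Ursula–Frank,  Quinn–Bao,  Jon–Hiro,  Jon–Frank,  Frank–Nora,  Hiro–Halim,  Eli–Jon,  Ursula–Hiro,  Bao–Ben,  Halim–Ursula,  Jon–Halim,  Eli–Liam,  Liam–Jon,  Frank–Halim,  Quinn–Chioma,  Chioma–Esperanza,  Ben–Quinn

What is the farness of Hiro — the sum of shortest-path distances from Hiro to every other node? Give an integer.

17

Distances from Hiro: Bao:2, Ben:2, Chioma:2, Eli:1, Esperanza:2, Frank:1, Halim:1, Jon:1, Liam:2, Nora:1, Quinn:1, Ursula:1.
Sum = 2 + 2 + 2 + 1 + 2 + 1 + 1 + 1 + 2 + 1 + 1 + 1 = 17.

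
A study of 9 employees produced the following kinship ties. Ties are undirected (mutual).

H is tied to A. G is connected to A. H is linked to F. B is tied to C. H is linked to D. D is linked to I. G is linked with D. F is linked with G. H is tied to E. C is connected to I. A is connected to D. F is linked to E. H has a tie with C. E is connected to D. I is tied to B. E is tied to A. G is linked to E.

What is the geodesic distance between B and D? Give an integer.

One shortest route is B – I – D, which uses 2 edges, and B and D are not directly tied, so nothing shorter exists. So d(B,D) = 2.

2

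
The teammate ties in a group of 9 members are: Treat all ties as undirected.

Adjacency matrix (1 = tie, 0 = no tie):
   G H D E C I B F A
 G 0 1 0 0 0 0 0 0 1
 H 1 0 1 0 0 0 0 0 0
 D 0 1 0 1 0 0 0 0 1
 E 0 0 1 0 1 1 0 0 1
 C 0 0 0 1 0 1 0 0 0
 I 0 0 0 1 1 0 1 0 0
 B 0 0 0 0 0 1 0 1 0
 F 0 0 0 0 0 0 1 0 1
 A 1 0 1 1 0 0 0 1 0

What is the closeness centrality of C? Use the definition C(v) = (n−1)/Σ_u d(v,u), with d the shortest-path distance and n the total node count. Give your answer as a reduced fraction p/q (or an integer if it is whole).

8/17

Distances from C: A:2, B:2, D:2, E:1, F:3, G:3, H:3, I:1. Sum = 17.
n = 9, so closeness = 8/17.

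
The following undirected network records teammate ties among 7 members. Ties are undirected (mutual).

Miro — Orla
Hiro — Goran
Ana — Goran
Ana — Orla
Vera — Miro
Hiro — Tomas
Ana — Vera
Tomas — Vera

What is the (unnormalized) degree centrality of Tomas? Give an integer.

Tomas is directly tied to Hiro and Vera. That is 2 neighbors, so the degree of Tomas is 2.

2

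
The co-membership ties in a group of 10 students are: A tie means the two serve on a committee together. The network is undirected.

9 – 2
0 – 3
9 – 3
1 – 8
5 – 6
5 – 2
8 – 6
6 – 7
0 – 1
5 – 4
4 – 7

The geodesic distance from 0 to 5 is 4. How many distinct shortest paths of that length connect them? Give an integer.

The shortest distance is 4. The length-4 paths are: 0–1–8–6–5; 0–3–9–2–5.
That gives 2 distinct shortest paths.

2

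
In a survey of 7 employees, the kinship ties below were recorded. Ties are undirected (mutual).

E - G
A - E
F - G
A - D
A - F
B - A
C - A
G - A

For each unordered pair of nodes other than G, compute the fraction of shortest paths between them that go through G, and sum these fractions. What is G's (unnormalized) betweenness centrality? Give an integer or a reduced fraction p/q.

Pairs whose geodesics pass through G — F–E: 1/2.
All other pairs contribute 0.
Summing the contributions gives betweenness(G) = 1/2.

1/2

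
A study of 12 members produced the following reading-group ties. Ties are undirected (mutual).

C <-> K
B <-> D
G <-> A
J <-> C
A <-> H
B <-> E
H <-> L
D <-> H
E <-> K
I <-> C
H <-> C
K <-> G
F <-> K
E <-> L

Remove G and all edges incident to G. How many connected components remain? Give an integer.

1

G's neighbors (A and K) remain reachable from one another through other ties, so the rest of the network stays in one piece.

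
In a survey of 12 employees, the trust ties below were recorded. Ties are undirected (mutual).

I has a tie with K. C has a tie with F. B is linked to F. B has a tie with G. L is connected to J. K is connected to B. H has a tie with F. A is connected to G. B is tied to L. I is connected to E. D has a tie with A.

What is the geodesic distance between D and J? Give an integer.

One shortest route is D – A – G – B – L – J, which uses 5 edges, and at distance 4 from D we only reach {F, K, L}, which does not include J. So d(D,J) = 5.

5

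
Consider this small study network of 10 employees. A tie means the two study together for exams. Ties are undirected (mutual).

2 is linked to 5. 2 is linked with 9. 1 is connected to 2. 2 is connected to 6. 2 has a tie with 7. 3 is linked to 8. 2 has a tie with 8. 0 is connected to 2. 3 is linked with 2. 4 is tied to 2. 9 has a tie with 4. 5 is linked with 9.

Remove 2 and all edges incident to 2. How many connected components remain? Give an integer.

6

Without 2, the remaining ties split the others into: {3, 8}; {4, 5, 9}; {7}; {1}; {6}; {0}.
That's 6 separate components.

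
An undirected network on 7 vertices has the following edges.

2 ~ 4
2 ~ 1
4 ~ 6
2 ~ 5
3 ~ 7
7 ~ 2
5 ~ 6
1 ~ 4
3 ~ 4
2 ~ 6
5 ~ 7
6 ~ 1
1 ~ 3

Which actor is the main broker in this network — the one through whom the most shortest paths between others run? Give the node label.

Unnormalized betweenness of each node: 1:5/6, 2:5/2, 3:1, 4:5/6, 5:1/2, 6:1, 7:4/3.
2 has the largest value, 5/2, making it the main broker — the node through which the most shortest paths run.

2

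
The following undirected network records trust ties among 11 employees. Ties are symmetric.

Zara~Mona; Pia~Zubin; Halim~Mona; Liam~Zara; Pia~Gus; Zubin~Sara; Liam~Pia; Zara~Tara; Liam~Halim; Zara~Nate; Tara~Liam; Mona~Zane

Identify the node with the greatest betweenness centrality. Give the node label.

Liam

Unnormalized betweenness of each node: Gus:0, Halim:5, Liam:26, Mona:10, Nate:0, Pia:23, Sara:0, Tara:0, Zane:0, Zara:16, Zubin:9.
Liam has the largest value, 26, making it the main broker — the node through which the most shortest paths run.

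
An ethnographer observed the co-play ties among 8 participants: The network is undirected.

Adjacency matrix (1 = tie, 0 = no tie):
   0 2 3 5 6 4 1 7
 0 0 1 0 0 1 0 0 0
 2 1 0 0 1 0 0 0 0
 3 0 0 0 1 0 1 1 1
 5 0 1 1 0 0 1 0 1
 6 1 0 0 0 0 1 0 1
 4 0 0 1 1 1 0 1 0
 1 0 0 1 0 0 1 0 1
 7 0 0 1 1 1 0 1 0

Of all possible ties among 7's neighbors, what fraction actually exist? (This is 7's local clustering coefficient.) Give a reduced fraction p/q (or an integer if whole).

1/3

7's neighbors: 1, 3, 5, and 6 (k = 4).
Possible neighbor pairs: C(4,2) = 6. Edges among them: 1–3, 3–5 → e = 2.
Clustering(7) = 2/6 = 1/3.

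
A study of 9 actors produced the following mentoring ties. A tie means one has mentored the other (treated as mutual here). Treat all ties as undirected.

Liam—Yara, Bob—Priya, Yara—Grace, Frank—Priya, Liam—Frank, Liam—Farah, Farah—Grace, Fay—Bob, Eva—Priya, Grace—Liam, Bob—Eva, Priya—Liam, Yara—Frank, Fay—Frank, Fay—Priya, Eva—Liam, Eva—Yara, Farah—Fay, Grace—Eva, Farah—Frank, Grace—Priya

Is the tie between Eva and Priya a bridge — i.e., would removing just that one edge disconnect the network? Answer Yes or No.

No

Even without that edge, Eva still reaches Priya via Eva – Liam – Priya, so the network stays connected. Not a bridge.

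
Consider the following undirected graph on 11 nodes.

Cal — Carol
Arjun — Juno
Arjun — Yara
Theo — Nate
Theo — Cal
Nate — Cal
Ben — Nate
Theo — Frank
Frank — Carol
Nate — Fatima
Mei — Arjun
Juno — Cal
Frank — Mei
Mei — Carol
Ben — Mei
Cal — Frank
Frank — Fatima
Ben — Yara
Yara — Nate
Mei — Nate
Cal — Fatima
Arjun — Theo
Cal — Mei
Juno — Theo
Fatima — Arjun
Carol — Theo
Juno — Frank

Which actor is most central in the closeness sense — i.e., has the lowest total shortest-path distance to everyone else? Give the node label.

Cal

Farness (sum of distances to all others) for each node — Arjun:15, Ben:18, Cal:13, Carol:17, Fatima:16, Frank:15, Juno:17, Mei:14, Nate:14, Theo:14, Yara:19.
The smallest farness is 13, for Cal, so Cal has the highest closeness.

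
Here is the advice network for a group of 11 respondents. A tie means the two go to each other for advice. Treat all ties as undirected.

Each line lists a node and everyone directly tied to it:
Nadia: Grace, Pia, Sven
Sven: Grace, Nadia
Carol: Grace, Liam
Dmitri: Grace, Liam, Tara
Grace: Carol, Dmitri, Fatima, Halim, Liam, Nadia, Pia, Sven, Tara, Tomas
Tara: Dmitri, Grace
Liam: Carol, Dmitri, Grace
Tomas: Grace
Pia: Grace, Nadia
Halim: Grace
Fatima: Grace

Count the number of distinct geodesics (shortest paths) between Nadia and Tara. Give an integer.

1

The shortest distance is 2, and the only length-2 path is Nadia–Grace–Tara. So there is exactly 1 shortest path.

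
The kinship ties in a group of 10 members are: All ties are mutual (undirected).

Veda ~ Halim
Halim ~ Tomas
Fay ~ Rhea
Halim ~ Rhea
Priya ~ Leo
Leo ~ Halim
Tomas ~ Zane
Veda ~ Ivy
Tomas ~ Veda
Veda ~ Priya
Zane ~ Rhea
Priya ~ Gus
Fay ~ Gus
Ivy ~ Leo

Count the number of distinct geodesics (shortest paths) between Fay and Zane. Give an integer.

1

The shortest distance is 2, and the only length-2 path is Fay–Rhea–Zane. So there is exactly 1 shortest path.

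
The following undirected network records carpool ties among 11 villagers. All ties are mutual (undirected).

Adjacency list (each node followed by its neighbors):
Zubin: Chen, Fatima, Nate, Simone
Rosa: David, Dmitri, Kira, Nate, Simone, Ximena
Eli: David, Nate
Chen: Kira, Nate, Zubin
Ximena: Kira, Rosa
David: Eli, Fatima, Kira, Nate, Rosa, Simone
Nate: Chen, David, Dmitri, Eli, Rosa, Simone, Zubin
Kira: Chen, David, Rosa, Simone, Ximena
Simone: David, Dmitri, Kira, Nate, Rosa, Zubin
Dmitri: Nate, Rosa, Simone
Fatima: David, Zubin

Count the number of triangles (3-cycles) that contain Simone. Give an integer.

8

Simone's neighbors: David, Dmitri, Kira, Nate, Rosa, and Zubin.
Neighbor pairs that are themselves tied: Simone–David–Kira; Simone–David–Nate; Simone–David–Rosa; Simone–Dmitri–Nate; Simone–Dmitri–Rosa; Simone–Kira–Rosa; Simone–Nate–Rosa; Simone–Nate–Zubin. Each forms one triangle with Simone, for 8 in total.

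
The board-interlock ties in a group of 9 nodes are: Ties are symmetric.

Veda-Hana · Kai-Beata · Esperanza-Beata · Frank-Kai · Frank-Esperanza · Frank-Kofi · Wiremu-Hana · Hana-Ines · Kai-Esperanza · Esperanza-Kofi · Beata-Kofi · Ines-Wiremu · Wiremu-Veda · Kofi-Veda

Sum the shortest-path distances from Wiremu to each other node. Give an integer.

18

Distances from Wiremu: Beata:3, Esperanza:3, Frank:3, Hana:1, Ines:1, Kai:4, Kofi:2, Veda:1.
Sum = 3 + 3 + 3 + 1 + 1 + 4 + 2 + 1 = 18.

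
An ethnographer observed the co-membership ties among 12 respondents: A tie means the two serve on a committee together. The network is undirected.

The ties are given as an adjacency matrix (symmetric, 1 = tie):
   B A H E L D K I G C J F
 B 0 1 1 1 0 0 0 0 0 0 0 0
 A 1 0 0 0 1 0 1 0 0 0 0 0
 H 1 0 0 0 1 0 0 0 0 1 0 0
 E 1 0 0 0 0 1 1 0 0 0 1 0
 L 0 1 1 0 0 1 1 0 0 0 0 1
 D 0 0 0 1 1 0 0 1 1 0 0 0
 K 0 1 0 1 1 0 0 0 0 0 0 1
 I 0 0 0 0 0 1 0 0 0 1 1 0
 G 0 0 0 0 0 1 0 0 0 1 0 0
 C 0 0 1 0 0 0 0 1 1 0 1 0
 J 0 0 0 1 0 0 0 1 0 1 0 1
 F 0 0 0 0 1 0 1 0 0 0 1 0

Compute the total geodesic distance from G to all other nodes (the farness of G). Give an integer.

24

Distances from G: A:3, B:3, C:1, D:1, E:2, F:3, H:2, I:2, J:2, K:3, L:2.
Sum = 3 + 3 + 1 + 1 + 2 + 3 + 2 + 2 + 2 + 3 + 2 = 24.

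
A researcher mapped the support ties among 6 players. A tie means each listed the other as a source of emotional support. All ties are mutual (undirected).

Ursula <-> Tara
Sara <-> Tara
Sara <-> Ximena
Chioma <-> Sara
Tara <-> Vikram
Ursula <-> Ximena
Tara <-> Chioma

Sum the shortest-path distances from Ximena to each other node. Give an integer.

Distances from Ximena: Chioma:2, Sara:1, Tara:2, Ursula:1, Vikram:3.
Sum = 2 + 1 + 2 + 1 + 3 = 9.

9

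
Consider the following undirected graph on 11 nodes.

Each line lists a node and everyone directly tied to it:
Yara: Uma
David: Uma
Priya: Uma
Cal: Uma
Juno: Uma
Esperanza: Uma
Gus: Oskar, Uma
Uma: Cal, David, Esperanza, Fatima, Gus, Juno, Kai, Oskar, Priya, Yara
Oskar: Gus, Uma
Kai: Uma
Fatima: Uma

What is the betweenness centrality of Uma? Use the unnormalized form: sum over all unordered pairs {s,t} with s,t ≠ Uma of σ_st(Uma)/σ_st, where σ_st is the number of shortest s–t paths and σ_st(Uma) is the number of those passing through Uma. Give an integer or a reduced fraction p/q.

44

Pairs whose geodesics pass through Uma — Cal–Esperanza: 1; Cal–Oskar: 1; Cal–Juno: 1; Cal–Kai: 1; Cal–Yara: 1; Cal–Fatima: 1; Cal–Gus: 1; Cal–David: 1; Cal–Priya: 1; Esperanza–Oskar: 1; Esperanza–Juno: 1; Esperanza–Kai: 1; Esperanza–Yara: 1; Esperanza–Fatima: 1 … (+30 more pairs).
All other pairs contribute 0.
Summing the contributions gives betweenness(Uma) = 44.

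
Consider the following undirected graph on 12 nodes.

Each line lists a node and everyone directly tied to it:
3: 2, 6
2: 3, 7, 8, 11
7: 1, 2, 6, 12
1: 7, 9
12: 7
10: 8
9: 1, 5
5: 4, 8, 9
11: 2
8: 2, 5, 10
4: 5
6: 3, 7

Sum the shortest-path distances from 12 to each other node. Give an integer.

32

Distances from 12: 1:2, 2:2, 3:3, 4:5, 5:4, 6:2, 7:1, 8:3, 9:3, 10:4, 11:3.
Sum = 2 + 2 + 3 + 5 + 4 + 2 + 1 + 3 + 3 + 4 + 3 = 32.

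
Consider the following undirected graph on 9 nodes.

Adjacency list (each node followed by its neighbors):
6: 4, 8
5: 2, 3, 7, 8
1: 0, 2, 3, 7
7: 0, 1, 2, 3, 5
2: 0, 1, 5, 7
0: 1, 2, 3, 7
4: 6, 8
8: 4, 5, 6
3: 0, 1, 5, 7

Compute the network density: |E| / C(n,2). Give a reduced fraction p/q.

4/9

There are 16 edges and 9 nodes, so the maximum possible is C(9,2) = 36.
Density = 16/36 = 4/9.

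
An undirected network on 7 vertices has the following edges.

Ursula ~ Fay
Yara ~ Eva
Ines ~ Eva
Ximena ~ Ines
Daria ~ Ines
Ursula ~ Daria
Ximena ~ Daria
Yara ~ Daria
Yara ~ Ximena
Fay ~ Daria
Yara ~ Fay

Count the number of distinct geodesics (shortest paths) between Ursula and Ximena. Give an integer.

The shortest distance is 2, and the only length-2 path is Ursula–Daria–Ximena. So there is exactly 1 shortest path.

1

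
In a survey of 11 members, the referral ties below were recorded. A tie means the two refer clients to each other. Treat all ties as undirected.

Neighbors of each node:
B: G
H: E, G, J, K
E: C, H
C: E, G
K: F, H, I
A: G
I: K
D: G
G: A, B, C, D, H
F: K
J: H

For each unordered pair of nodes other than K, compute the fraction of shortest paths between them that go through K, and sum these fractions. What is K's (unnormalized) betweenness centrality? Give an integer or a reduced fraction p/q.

17

Pairs whose geodesics pass through K — F–B: 1; F–H: 1; F–D: 1; F–G: 1; F–I: 1; F–E: 1; F–A: 1; F–C: 2/2; F–J: 1; B–I: 1; H–I: 1; D–I: 1; G–I: 1; I–E: 1 … (+3 more pairs).
All other pairs contribute 0.
Summing the contributions gives betweenness(K) = 17.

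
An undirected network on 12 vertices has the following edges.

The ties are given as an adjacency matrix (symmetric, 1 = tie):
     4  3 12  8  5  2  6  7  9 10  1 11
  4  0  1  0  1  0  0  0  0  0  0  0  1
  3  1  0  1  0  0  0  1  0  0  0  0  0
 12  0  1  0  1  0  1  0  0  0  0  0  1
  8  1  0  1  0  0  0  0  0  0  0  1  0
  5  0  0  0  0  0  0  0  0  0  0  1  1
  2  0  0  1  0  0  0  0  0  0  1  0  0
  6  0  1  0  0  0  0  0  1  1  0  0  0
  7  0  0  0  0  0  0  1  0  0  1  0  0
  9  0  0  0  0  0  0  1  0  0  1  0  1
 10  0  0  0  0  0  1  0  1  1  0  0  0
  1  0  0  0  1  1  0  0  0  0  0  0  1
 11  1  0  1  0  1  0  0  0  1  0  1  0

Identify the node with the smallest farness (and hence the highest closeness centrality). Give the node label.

11

Farness (sum of distances to all others) for each node — 1:25, 2:24, 3:22, 4:22, 5:26, 6:23, 7:29, 8:24, 9:20, 10:24, 11:18, 12:19.
The smallest farness is 18, for 11, so 11 has the highest closeness.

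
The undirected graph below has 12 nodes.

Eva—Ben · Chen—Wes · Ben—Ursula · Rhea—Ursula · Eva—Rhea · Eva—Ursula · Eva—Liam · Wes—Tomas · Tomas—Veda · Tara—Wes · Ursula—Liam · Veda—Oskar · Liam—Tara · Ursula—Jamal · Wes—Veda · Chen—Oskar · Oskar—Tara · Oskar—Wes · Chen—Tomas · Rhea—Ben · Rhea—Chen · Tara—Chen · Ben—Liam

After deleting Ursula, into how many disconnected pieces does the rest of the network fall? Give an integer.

Without Ursula, the remaining ties split the others into: {Jamal}; {Ben, Chen, Eva, Liam, Oskar, Rhea, Tara, Tomas, Veda, Wes}.
That's 2 separate components.

2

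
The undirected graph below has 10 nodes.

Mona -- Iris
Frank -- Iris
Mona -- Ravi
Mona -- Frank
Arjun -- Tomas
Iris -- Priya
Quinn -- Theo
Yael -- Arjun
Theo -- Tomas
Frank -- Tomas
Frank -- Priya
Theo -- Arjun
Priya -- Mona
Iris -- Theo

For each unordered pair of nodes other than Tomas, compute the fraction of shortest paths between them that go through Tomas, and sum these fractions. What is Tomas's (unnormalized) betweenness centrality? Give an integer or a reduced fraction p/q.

6

Pairs whose geodesics pass through Tomas — Priya–Yael: 1/2; Priya–Arjun: 1/2; Ravi–Yael: 1/2; Ravi–Arjun: 1/2; Mona–Yael: 1/2; Mona–Arjun: 1/2; Frank–Yael: 1; Frank–Quinn: 1/2; Frank–Theo: 1/2; Frank–Arjun: 1.
All other pairs contribute 0.
Summing the contributions gives betweenness(Tomas) = 6.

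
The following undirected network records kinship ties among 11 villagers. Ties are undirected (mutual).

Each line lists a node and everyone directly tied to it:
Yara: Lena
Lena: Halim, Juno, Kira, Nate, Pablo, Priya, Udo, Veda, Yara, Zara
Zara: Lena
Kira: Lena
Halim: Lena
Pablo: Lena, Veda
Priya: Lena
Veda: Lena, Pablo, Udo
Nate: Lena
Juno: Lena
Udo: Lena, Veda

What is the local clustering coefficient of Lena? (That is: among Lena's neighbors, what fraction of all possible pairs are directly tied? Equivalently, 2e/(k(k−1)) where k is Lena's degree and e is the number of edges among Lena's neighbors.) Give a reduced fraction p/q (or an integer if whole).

2/45

Lena's neighbors: Halim, Juno, Kira, Nate, Pablo, Priya, Udo, Veda, Yara, and Zara (k = 10).
Possible neighbor pairs: C(10,2) = 45. Edges among them: Pablo–Veda, Udo–Veda → e = 2.
Clustering(Lena) = 2/45.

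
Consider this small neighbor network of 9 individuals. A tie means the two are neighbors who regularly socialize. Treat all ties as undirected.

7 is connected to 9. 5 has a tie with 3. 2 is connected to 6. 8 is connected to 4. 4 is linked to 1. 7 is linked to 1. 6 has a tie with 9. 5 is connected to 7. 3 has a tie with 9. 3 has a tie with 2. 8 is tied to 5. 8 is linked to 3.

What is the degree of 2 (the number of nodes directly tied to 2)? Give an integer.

2

2 is directly tied to 3 and 6. That is 2 neighbors, so the degree of 2 is 2.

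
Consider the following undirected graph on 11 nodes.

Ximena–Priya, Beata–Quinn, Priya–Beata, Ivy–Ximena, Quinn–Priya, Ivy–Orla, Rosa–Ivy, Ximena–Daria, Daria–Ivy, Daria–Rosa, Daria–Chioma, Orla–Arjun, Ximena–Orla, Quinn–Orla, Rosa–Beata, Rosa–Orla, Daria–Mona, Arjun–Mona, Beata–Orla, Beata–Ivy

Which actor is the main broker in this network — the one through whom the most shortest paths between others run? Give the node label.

Daria

Unnormalized betweenness of each node: Arjun:7/3, Beata:23/6, Chioma:0, Daria:14, Ivy:10/3, Mona:2, Orla:21/2, Priya:7/6, Quinn:2/3, Rosa:8/3, Ximena:11/2.
Daria has the largest value, 14, making it the main broker — the node through which the most shortest paths run.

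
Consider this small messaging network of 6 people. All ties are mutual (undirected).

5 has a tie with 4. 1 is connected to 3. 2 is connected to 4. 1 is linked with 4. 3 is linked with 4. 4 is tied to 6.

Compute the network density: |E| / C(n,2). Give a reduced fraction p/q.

2/5

There are 6 edges and 6 nodes, so the maximum possible is C(6,2) = 15.
Density = 6/15 = 2/5.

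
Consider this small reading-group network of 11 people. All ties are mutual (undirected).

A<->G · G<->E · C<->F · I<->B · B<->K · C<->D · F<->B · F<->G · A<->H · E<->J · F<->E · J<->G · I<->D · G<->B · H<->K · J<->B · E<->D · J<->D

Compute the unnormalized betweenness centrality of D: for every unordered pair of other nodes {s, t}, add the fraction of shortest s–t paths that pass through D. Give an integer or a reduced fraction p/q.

Pairs whose geodesics pass through D — J–C: 1; J–I: 1/2; E–C: 1/2; E–I: 1; C–I: 1.
All other pairs contribute 0.
Summing the contributions gives betweenness(D) = 4.

4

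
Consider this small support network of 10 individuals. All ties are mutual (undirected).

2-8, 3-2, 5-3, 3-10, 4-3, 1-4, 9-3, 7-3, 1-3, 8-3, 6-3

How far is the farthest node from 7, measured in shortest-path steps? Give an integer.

Distances from 7: 1:2, 2:2, 3:1, 4:2, 5:2, 6:2, 8:2, 9:2, 10:2.
The largest is 2 (to 6, 9, 10, 8, 2, 5, 1, and 4), so the eccentricity of 7 is 2.

2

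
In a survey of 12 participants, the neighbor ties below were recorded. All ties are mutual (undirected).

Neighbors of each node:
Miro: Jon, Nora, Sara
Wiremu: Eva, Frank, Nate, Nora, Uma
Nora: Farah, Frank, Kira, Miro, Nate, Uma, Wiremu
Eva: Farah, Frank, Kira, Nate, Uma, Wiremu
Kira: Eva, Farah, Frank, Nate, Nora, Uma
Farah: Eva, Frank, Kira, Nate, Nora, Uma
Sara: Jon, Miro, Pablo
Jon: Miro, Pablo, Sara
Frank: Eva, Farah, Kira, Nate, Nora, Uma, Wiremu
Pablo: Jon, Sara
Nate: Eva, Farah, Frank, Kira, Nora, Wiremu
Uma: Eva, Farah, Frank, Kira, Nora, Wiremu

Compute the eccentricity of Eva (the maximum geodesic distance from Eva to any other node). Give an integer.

Distances from Eva: Farah:1, Frank:1, Jon:4, Kira:1, Miro:3, Nate:1, Nora:2, Pablo:5, Sara:4, Uma:1, Wiremu:1.
The largest is 5 (to Pablo), so the eccentricity of Eva is 5.

5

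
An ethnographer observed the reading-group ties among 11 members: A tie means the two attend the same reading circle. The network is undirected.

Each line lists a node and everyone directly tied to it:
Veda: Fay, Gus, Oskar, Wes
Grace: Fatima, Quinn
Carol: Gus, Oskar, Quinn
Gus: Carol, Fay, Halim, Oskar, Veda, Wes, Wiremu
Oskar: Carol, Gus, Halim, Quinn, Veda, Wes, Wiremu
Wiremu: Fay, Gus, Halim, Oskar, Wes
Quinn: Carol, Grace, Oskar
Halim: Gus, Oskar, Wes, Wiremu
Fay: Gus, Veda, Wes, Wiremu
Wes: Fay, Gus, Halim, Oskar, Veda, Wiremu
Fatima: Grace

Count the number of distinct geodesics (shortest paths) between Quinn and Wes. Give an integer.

The shortest distance is 2, and the only length-2 path is Quinn–Oskar–Wes. So there is exactly 1 shortest path.

1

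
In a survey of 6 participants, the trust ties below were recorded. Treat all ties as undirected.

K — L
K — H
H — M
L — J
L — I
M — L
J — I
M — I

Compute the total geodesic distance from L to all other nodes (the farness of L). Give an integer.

6

Distances from L: H:2, I:1, J:1, K:1, M:1.
Sum = 2 + 1 + 1 + 1 + 1 = 6.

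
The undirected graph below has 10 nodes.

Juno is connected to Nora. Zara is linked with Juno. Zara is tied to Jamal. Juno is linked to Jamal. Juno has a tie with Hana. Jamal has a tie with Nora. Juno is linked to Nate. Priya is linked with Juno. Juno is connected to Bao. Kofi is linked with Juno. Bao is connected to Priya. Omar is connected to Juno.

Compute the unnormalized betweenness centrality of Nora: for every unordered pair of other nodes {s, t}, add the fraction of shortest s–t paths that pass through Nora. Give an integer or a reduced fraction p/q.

0

No shortest path between any pair of other nodes passes through Nora.
Summing the contributions gives betweenness(Nora) = 0.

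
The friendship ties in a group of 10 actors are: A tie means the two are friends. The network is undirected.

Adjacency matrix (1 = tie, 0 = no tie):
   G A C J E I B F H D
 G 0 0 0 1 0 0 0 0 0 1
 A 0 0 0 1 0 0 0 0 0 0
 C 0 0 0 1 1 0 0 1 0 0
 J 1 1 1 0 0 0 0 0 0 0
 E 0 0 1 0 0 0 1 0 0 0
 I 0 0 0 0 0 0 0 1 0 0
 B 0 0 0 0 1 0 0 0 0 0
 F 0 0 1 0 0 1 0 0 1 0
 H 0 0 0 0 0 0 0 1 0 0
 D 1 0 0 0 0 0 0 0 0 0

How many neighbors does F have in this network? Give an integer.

F is directly tied to C, H, and I. That is 3 neighbors, so the degree of F is 3.

3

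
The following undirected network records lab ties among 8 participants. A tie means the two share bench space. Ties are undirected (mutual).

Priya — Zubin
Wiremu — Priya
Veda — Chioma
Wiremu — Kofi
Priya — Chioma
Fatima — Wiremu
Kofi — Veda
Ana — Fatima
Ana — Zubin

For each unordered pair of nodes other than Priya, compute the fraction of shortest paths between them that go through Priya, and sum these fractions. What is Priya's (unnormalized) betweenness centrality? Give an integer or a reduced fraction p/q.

15/2

Pairs whose geodesics pass through Priya — Kofi–Zubin: 1; Wiremu–Zubin: 1; Wiremu–Chioma: 1; Fatima–Chioma: 1; Ana–Chioma: 1; Ana–Veda: 1/2; Zubin–Chioma: 1; Zubin–Veda: 1.
All other pairs contribute 0.
Summing the contributions gives betweenness(Priya) = 15/2.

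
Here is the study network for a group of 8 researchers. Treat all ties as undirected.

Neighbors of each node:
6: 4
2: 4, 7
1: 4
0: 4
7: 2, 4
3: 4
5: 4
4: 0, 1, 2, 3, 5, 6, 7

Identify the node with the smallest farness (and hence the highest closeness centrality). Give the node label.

Farness (sum of distances to all others) for each node — 0:13, 1:13, 2:12, 3:13, 4:7, 5:13, 6:13, 7:12.
The smallest farness is 7, for 4, so 4 has the highest closeness.

4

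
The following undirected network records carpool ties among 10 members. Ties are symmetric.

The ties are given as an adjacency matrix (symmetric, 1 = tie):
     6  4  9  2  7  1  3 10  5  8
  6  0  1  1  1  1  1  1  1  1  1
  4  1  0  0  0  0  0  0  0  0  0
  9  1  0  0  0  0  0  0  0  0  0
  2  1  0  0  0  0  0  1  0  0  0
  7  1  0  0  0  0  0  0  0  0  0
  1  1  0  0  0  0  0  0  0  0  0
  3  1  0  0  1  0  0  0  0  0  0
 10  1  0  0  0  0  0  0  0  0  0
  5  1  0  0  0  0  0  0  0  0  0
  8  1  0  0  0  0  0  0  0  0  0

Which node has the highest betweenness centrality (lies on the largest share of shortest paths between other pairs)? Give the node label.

6

Unnormalized betweenness of each node: 1:0, 2:0, 3:0, 4:0, 5:0, 6:35, 7:0, 8:0, 9:0, 10:0.
6 has the largest value, 35, making it the main broker — the node through which the most shortest paths run.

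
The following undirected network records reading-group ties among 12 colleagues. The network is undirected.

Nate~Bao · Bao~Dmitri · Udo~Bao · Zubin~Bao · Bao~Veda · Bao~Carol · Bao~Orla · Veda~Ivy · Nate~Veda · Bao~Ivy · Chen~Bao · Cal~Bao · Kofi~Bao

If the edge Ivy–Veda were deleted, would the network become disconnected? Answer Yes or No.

Even without that edge, Ivy still reaches Veda via Ivy – Bao – Veda, so the network stays connected. Not a bridge.

No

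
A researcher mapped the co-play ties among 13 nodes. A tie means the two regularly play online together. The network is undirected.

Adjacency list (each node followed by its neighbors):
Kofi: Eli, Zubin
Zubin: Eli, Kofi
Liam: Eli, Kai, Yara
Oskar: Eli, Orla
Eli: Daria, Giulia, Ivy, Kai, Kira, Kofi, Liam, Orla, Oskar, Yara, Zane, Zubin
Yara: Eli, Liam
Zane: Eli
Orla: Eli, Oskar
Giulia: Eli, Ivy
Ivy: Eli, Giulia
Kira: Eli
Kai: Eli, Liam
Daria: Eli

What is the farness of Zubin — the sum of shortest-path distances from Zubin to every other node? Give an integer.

22

Distances from Zubin: Daria:2, Eli:1, Giulia:2, Ivy:2, Kai:2, Kira:2, Kofi:1, Liam:2, Orla:2, Oskar:2, Yara:2, Zane:2.
Sum = 2 + 1 + 2 + 2 + 2 + 2 + 1 + 2 + 2 + 2 + 2 + 2 = 22.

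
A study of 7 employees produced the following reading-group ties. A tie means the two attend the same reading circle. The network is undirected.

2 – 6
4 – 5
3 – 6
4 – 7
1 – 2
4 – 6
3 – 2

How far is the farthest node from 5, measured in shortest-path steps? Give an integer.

4

Distances from 5: 1:4, 2:3, 3:3, 4:1, 6:2, 7:2.
The largest is 4 (to 1), so the eccentricity of 5 is 4.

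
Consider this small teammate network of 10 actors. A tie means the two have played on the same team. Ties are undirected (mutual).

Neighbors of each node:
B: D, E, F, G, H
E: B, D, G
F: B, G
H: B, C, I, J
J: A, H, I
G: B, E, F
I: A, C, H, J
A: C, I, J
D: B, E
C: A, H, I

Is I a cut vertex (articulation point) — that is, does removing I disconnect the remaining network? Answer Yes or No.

No

Even without I, every remaining node can still reach every other (the residual graph is connected), so I is not a cut vertex.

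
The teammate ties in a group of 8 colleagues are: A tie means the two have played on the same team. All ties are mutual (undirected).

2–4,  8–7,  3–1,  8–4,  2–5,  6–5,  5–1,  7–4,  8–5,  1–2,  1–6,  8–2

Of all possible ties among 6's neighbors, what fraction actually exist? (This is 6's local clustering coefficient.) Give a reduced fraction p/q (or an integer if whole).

1

6's neighbors: 1 and 5 (k = 2).
Possible neighbor pairs: C(2,2) = 1. Edges among them: 1–5 → e = 1.
Clustering(6) = 1/1.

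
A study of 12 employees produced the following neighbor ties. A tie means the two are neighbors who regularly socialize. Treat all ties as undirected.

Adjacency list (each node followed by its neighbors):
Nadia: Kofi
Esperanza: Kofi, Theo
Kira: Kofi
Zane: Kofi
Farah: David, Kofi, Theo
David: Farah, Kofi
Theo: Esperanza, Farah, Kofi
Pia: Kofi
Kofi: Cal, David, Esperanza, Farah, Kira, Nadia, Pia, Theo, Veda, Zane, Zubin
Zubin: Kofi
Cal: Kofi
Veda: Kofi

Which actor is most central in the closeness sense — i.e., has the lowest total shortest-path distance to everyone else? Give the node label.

Farness (sum of distances to all others) for each node — Cal:21, David:20, Esperanza:20, Farah:19, Kira:21, Kofi:11, Nadia:21, Pia:21, Theo:19, Veda:21, Zane:21, Zubin:21.
The smallest farness is 11, for Kofi, so Kofi has the highest closeness.

Kofi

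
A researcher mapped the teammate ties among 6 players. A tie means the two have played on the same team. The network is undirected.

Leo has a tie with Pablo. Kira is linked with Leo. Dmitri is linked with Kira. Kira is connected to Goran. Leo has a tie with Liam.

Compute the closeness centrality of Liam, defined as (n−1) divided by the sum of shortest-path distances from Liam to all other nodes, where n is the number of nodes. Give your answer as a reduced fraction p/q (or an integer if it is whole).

Distances from Liam: Dmitri:3, Goran:3, Kira:2, Leo:1, Pablo:2. Sum = 11.
n = 6, so closeness = 5/11.

5/11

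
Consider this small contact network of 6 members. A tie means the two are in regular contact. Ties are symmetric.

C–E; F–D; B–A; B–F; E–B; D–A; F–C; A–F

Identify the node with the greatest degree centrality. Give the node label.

F

Degrees — A:3, B:3, C:2, D:2, E:2, F:4.
The maximum is 4, attained only by F.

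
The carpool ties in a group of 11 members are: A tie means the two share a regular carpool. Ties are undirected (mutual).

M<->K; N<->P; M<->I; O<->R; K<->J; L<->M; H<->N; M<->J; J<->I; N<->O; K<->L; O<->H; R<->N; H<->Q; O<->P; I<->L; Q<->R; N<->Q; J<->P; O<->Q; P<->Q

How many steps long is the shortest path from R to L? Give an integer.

One shortest route is R – Q – P – J – I – L, which uses 5 edges, and at distance 4 from R we only reach {I, K, M}, which does not include L. So d(R,L) = 5.

5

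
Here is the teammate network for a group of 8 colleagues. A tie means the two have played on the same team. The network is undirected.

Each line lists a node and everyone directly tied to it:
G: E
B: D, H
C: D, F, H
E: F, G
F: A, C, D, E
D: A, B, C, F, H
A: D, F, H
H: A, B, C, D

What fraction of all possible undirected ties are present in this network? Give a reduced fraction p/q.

3/7

There are 12 edges and 8 nodes, so the maximum possible is C(8,2) = 28.
Density = 12/28 = 3/7.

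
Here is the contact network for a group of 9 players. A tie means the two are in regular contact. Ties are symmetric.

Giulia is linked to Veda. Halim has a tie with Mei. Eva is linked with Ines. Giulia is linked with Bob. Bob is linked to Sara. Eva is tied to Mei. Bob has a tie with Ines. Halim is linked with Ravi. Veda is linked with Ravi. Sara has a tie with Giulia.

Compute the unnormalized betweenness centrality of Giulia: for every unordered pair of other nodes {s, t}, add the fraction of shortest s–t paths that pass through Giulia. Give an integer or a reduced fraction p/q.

15/2

Pairs whose geodesics pass through Giulia — Veda–Sara: 1; Veda–Bob: 1; Veda–Ines: 1; Veda–Eva: 1/2; Sara–Halim: 1; Sara–Ravi: 1; Bob–Halim: 1/2; Bob–Ravi: 1; Ines–Ravi: 1/2.
All other pairs contribute 0.
Summing the contributions gives betweenness(Giulia) = 15/2.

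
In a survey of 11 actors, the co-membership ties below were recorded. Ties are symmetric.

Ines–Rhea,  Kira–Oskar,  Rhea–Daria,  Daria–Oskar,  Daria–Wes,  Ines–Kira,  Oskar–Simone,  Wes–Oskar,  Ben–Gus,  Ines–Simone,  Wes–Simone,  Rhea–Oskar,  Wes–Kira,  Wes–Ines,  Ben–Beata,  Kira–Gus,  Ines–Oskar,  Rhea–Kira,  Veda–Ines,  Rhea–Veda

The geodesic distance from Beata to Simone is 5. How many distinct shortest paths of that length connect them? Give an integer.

The shortest distance is 5. The length-5 paths are: Beata–Ben–Gus–Kira–Ines–Simone; Beata–Ben–Gus–Kira–Oskar–Simone; Beata–Ben–Gus–Kira–Wes–Simone.
That gives 3 distinct shortest paths.

3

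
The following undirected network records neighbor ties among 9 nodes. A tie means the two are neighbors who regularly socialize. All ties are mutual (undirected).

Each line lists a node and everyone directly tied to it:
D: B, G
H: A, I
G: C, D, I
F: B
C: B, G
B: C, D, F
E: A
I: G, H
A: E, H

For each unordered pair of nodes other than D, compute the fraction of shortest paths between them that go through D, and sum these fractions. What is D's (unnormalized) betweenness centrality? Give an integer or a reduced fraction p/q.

Pairs whose geodesics pass through D — H–B: 1/2; H–F: 1/2; E–B: 1/2; E–F: 1/2; B–I: 1/2; B–A: 1/2; B–G: 1/2; I–F: 1/2; A–F: 1/2; F–G: 1/2.
All other pairs contribute 0.
Summing the contributions gives betweenness(D) = 5.

5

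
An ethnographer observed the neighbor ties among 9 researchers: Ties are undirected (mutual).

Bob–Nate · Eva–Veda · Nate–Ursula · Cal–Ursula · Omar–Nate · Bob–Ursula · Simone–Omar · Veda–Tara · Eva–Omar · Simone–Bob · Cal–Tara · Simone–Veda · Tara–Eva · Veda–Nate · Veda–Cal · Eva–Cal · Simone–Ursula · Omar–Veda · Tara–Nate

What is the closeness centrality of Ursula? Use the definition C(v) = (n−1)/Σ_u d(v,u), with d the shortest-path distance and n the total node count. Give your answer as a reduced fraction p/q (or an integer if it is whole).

Distances from Ursula: Bob:1, Cal:1, Eva:2, Nate:1, Omar:2, Simone:1, Tara:2, Veda:2. Sum = 12.
n = 9, so closeness = 8/12 = 2/3.

2/3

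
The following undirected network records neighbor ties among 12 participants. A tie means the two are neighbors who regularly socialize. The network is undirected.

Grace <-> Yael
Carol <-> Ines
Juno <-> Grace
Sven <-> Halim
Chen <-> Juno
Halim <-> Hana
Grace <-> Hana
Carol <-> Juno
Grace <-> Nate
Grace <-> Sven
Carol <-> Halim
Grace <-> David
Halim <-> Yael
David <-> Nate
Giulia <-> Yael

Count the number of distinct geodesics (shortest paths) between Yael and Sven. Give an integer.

The shortest distance is 2. The length-2 paths are: Yael–Grace–Sven; Yael–Halim–Sven.
That gives 2 distinct shortest paths.

2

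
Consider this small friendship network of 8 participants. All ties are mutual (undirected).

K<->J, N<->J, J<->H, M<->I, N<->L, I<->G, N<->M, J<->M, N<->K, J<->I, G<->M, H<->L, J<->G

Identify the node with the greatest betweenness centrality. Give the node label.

J

Unnormalized betweenness of each node: G:0, H:7/6, I:0, J:28/3, K:0, L:1/2, M:5/3, N:13/3.
J has the largest value, 28/3, making it the main broker — the node through which the most shortest paths run.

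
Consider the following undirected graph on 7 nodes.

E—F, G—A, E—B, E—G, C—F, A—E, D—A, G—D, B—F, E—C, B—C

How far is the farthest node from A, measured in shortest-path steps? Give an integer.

Distances from A: B:2, C:2, D:1, E:1, F:2, G:1.
The largest is 2 (to B, C, and F), so the eccentricity of A is 2.

2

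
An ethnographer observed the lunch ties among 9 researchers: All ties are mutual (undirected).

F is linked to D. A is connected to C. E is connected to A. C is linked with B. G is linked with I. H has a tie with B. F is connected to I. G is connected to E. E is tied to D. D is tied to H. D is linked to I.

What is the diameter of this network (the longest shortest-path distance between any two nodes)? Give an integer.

4

Eccentricity of each node (its greatest distance to any other): A:3, B:4, C:4, D:3, E:3, F:4, G:4, H:3, I:4.
The maximum eccentricity is 4, realized for instance by the pair I–C via I – D – H – B – C. So the diameter is 4.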